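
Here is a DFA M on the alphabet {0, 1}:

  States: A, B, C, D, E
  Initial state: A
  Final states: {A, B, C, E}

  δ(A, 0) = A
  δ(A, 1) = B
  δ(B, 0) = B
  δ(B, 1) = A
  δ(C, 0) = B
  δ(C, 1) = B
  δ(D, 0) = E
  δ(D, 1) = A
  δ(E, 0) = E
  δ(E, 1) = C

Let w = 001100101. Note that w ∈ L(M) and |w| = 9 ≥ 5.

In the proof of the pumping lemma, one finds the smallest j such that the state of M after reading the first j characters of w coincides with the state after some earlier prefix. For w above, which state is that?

A

State sequence: A -0-> A -0-> A -1-> B -1-> A -0-> A -0-> A -1-> B -0-> B -1-> A
First repeat at step 1: A was already visited.

The earliest repeat is at step j = 1: M is in A, which it already visited at step i = 0.
The DFA has 5 states, so the proof of the pumping lemma guarantees a repeated state among the first 5+1 visited; the segment between the two visits is the pumpable y.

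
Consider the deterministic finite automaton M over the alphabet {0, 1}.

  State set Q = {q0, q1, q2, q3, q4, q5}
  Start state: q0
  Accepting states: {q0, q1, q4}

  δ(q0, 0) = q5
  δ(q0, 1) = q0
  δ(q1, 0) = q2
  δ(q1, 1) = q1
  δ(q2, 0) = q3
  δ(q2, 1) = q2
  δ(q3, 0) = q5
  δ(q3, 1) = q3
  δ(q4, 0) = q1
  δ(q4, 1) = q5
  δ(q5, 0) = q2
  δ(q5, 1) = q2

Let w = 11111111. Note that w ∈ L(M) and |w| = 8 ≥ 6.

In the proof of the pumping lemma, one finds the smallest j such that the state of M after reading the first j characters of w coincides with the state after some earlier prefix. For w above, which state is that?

Run of M on w = 1 1 1 1 1 1 1 1:
  step 0: q0  (start)
  step 1: q0  (read 1: q0→q0)   ← first repeat (q0 seen earlier)
  step 2: q0  (read 1: q0→q0)
  step 3: q0  (read 1: q0→q0)
  step 4: q0  (read 1: q0→q0)
  step 5: q0  (read 1: q0→q0)
  step 6: q0  (read 1: q0→q0)
  step 7: q0  (read 1: q0→q0)
  step 8: q0  (read 1: q0→q0)

The earliest repeat is at step j = 1: M is in q0, which it already visited at step i = 0.

q0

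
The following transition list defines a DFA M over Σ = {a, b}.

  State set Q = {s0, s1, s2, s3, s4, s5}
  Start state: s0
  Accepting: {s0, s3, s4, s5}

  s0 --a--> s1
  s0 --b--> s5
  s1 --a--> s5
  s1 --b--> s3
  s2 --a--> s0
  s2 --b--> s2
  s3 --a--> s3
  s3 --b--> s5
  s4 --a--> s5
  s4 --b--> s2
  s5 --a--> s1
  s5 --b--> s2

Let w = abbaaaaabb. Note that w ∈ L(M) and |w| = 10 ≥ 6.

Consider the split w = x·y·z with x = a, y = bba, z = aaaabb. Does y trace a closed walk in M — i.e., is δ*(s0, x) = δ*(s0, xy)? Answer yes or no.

State sequence: s0 -a-> s1 -b-> s3 -b-> s5 -a-> s1

After x (step 1): s1. After xy (step 4): s1.
They match, so y = bba drives M around a cycle from s1 back to itself; pumping y any number of times keeps M in s1 before reading z, and xyⁱz ∈ L(M) for every i ≥ 0.

yes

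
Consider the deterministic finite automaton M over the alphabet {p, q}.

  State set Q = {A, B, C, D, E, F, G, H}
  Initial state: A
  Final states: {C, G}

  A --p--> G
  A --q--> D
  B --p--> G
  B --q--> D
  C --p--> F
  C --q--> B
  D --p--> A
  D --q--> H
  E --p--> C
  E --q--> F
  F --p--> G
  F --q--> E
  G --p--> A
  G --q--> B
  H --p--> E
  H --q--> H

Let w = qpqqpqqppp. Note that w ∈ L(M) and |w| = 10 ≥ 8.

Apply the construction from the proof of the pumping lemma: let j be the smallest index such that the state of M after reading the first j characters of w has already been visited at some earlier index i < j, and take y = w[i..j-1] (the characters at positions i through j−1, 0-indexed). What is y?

qp

Run of M on w = q p q q p q q p p p:
  step 0: A  (start)
  step 1: D  (read q: A→D)
  step 2: A  (read p: D→A)   ← first repeat (A seen earlier)
  step 3: D  (read q: A→D)
  step 4: H  (read q: D→H)
  step 5: E  (read p: H→E)
  step 6: F  (read q: E→F)
  step 7: E  (read q: F→E)
  step 8: C  (read p: E→C)
  step 9: F  (read p: C→F)
  step 10: G  (read p: F→G)

So i = 0, j = 2, giving x = w[0:0] = ε, y = w[0:2] = qp, z = w[2:10] = qqpqqppp.
Check: |xy| = 2 ≤ 8 and |y| = 2 ≥ 1. Reading y takes M from A back to A, so every xyⁱz is accepted.
Since M has 8 states, any run of length ≥ 8 visits 8+1 states, so by pigeonhole some state repeats within the first 8 steps — that repeat gives the pumpable loop.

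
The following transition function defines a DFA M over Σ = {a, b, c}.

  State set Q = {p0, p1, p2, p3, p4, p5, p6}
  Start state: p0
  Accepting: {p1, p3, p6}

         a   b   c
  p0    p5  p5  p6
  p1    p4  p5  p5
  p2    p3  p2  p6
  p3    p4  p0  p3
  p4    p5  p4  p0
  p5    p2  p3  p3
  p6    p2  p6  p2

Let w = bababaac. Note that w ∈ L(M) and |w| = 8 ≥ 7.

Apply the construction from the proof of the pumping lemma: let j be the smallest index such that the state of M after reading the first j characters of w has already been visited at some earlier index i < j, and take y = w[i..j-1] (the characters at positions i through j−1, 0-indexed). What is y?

b

Run of M on w = b a b a b a a c:
  step 0: p0  (start)
  step 1: p5  (read b: p0→p5)
  step 2: p2  (read a: p5→p2)
  step 3: p2  (read b: p2→p2)   ← first repeat (p2 seen earlier)
  step 4: p3  (read a: p2→p3)
  step 5: p0  (read b: p3→p0)
  step 6: p5  (read a: p0→p5)
  step 7: p2  (read a: p5→p2)
  step 8: p6  (read c: p2→p6)

So i = 2, j = 3, giving x = w[0:2] = ba, y = w[2:3] = b, z = w[3:8] = abaac.
Check: |xy| = 3 ≤ 7 and |y| = 1 ≥ 1. Reading y takes M from p2 back to p2, so every xyⁱz is accepted.
The DFA has 7 states, so the proof of the pumping lemma guarantees a repeated state among the first 7+1 visited; the segment between the two visits is the pumpable y.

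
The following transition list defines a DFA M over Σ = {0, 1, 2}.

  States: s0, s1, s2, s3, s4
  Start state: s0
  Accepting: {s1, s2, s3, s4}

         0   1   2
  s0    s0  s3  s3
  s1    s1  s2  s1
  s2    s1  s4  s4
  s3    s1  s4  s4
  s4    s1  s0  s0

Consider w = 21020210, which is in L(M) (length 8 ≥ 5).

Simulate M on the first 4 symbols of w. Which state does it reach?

s1

Run of M on the first 4 characters of w = 2 1 0 2:
  step 0: s0  (start)
  step 1: s3  (read 2: s0→s3)
  step 2: s4  (read 1: s3→s4)
  step 3: s1  (read 0: s4→s1)
  step 4: s1  (read 2: s1→s1)

After reading 4 characters, M is in state s1.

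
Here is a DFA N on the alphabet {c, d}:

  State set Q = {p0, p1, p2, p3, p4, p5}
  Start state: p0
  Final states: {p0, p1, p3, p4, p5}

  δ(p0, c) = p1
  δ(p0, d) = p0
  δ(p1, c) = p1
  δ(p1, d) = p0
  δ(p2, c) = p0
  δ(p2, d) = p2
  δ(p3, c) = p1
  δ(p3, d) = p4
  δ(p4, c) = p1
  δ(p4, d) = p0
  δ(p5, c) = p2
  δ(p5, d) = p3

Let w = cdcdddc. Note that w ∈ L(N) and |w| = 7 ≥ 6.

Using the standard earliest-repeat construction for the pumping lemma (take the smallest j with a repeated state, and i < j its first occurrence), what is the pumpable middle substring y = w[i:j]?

cd

State sequence: p0 -c-> p1 -d-> p0 -c-> p1 -d-> p0 -d-> p0 -d-> p0 -c-> p1
First repeat at step 2: p0 was already visited.

So i = 0, j = 2, giving x = w[0:0] = ε, y = w[0:2] = cd, z = w[2:7] = cdddc.
Check: |xy| = 2 ≤ 6 and |y| = 2 ≥ 1. Reading y takes N from p0 back to p0, so every xyⁱz is accepted.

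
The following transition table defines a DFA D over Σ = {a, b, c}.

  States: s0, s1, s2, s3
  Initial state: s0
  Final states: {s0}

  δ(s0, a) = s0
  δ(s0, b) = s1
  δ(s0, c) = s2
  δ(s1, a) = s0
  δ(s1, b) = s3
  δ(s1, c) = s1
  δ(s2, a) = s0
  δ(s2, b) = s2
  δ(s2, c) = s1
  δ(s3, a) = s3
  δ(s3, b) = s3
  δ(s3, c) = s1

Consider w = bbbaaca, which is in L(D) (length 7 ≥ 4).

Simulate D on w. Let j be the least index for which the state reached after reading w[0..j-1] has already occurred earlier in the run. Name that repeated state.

State sequence: s0 -b-> s1 -b-> s3 -b-> s3 -a-> s3 -a-> s3 -c-> s1 -a-> s0
First repeat at step 3: s3 was already visited.

The earliest repeat is at step j = 3: D is in s3, which it already visited at step i = 2.
With |Q| = 4, pigeonhole forces a state repeat no later than step 4; the substring read between the first and second visits to that state can be pumped.

s3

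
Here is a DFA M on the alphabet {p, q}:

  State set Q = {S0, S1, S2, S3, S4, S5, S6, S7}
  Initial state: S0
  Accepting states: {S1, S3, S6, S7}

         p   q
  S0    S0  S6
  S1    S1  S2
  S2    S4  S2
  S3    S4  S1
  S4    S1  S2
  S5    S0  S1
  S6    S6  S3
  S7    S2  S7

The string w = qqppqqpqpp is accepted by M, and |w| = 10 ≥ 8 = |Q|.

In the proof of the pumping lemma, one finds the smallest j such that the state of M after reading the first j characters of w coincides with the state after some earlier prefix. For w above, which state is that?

State sequence: S0 -q-> S6 -q-> S3 -p-> S4 -p-> S1 -q-> S2 -q-> S2 -p-> S4 -q-> S2 -p-> S4 -p-> S1
First repeat at step 6: S2 was already visited.

The earliest repeat is at step j = 6: M is in S2, which it already visited at step i = 5.
With |Q| = 8, pigeonhole forces a state repeat no later than step 8; the substring read between the first and second visits to that state can be pumped.

S2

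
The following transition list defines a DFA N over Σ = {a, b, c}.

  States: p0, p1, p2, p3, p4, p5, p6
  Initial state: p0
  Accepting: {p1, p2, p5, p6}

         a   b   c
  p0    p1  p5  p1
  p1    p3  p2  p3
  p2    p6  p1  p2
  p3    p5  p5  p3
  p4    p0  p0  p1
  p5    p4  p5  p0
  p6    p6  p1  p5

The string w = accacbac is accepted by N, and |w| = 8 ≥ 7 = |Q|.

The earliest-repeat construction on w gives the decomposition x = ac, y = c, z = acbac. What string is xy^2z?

xy^2z = ac·c·c·acbac = acccacbac.
Reading y = c takes N from p3 back to p3, so after x·y·y the machine is still in p3, and z then leads to the accepting state p1. Hence acccacbac ∈ L(N).

acccacbac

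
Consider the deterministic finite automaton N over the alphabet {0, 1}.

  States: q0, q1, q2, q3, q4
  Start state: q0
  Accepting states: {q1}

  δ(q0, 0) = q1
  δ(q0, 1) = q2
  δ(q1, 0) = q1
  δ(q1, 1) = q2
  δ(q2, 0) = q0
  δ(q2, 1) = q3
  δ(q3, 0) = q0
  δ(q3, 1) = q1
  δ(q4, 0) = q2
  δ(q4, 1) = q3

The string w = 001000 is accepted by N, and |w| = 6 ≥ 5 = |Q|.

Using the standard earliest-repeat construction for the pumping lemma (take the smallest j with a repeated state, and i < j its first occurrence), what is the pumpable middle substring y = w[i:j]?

State sequence: q0 -0-> q1 -0-> q1 -1-> q2 -0-> q0 -0-> q1 -0-> q1
First repeat at step 2: q1 was already visited.

So i = 1, j = 2, giving x = w[0:1] = 0, y = w[1:2] = 0, z = w[2:6] = 1000.
Check: |xy| = 2 ≤ 5 and |y| = 1 ≥ 1. Reading y takes N from q1 back to q1, so every xyⁱz is accepted.

0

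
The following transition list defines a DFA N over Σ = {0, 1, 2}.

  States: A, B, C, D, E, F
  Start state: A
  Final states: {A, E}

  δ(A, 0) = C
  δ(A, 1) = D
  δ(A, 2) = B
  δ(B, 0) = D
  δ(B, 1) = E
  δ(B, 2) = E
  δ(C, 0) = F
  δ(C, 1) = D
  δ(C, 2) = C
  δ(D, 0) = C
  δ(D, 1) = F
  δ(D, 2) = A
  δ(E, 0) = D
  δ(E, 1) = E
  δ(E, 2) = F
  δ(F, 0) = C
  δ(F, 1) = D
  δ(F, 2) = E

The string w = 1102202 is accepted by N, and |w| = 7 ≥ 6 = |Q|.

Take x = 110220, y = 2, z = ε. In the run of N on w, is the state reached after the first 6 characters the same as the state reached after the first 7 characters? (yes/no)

no

State sequence: A -1-> D -1-> F -0-> C -2-> C -2-> C -0-> F -2-> E

After x (step 6): F. After xy (step 7): E.
They differ (F ≠ E), so y is not a cycle from the state after x; this split is not the one the pumping-lemma construction produces, and pumping y need not keep the string in L(N).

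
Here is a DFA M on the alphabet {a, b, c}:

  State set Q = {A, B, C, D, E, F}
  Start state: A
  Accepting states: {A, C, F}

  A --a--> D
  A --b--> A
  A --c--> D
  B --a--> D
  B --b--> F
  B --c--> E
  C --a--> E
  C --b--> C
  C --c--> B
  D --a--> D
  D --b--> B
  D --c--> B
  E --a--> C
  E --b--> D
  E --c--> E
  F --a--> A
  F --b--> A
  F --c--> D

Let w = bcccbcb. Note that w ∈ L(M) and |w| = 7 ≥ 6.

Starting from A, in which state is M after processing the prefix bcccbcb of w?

F

State sequence: A -b-> A -c-> D -c-> B -c-> E -b-> D -c-> B -b-> F

After reading 7 characters, M is in state F.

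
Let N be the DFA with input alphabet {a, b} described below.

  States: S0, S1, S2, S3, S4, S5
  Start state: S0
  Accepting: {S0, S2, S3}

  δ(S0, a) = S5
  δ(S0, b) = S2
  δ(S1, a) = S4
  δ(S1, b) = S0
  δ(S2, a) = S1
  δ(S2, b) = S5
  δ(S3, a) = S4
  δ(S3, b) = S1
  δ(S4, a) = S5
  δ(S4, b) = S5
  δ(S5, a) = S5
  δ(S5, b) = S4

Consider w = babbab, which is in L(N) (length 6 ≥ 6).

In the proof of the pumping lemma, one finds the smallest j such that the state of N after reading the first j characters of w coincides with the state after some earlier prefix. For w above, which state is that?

S0

State sequence: S0 -b-> S2 -a-> S1 -b-> S0 -b-> S2 -a-> S1 -b-> S0
First repeat at step 3: S0 was already visited.

The earliest repeat is at step j = 3: N is in S0, which it already visited at step i = 0.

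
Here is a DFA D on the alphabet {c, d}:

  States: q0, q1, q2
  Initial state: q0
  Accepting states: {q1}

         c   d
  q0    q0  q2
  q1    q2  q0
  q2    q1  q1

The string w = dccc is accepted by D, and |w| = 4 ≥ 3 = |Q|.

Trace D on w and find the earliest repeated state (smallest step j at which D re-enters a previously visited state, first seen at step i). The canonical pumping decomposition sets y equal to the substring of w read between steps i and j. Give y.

State sequence: q0 -d-> q2 -c-> q1 -c-> q2 -c-> q1
First repeat at step 3: q2 was already visited.

So i = 1, j = 3, giving x = w[0:1] = d, y = w[1:3] = cc, z = w[3:4] = c.
Check: |xy| = 3 ≤ 3 and |y| = 2 ≥ 1. Reading y takes D from q2 back to q2, so every xyⁱz is accepted.

cc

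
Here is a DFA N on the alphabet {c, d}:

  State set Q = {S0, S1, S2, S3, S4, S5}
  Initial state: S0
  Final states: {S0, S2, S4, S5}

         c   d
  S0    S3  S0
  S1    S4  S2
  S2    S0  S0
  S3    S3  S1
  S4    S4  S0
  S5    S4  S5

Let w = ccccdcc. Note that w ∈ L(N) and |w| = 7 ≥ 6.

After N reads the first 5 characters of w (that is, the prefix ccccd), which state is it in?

S1

State sequence: S0 -c-> S3 -c-> S3 -c-> S3 -c-> S3 -d-> S1

After reading 5 characters, N is in state S1.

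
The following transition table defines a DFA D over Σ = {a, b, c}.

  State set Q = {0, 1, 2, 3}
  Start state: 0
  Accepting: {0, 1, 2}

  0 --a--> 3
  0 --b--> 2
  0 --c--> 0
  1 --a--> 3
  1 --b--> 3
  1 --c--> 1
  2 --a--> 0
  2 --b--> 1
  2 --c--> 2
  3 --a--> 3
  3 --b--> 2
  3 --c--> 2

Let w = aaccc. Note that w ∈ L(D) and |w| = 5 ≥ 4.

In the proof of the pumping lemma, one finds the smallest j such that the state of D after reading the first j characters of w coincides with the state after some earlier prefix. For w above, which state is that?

State sequence: 0 -a-> 3 -a-> 3 -c-> 2 -c-> 2 -c-> 2
First repeat at step 2: 3 was already visited.

The earliest repeat is at step j = 2: D is in 3, which it already visited at step i = 1.
The DFA has 4 states, so the proof of the pumping lemma guarantees a repeated state among the first 4+1 visited; the segment between the two visits is the pumpable y.

3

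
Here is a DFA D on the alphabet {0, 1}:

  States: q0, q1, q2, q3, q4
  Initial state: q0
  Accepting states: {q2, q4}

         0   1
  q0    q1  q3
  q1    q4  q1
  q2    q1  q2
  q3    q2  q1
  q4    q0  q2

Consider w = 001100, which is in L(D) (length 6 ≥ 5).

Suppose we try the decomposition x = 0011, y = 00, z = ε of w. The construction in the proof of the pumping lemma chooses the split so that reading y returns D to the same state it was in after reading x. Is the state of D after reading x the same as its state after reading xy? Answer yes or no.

no

Run of D on the first 6 characters of w = 0 0 1 1 0 0:
  step 0: q0  (start)
  step 1: q1  (read 0: q0→q1)
  step 2: q4  (read 0: q1→q4)
  step 3: q2  (read 1: q4→q2)
  step 4: q2  (read 1: q2→q2)
  step 5: q1  (read 0: q2→q1)
  step 6: q4  (read 0: q1→q4)

After x (step 4): q2. After xy (step 6): q4.
They differ (q2 ≠ q4), so y is not a cycle from the state after x; this split is not the one the pumping-lemma construction produces, and pumping y need not keep the string in L(D).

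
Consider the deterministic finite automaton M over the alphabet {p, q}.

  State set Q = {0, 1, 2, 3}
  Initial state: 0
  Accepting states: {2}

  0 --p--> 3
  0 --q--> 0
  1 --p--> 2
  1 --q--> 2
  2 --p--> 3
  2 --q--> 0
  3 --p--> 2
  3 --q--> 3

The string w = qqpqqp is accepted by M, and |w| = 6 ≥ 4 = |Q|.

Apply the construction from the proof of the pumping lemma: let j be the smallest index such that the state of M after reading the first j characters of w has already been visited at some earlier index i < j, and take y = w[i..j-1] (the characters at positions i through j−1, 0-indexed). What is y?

State sequence: 0 -q-> 0 -q-> 0 -p-> 3 -q-> 3 -q-> 3 -p-> 2
First repeat at step 1: 0 was already visited.

So i = 0, j = 1, giving x = w[0:0] = ε, y = w[0:1] = q, z = w[1:6] = qpqqp.
Check: |xy| = 1 ≤ 4 and |y| = 1 ≥ 1. Reading y takes M from 0 back to 0, so every xyⁱz is accepted.

q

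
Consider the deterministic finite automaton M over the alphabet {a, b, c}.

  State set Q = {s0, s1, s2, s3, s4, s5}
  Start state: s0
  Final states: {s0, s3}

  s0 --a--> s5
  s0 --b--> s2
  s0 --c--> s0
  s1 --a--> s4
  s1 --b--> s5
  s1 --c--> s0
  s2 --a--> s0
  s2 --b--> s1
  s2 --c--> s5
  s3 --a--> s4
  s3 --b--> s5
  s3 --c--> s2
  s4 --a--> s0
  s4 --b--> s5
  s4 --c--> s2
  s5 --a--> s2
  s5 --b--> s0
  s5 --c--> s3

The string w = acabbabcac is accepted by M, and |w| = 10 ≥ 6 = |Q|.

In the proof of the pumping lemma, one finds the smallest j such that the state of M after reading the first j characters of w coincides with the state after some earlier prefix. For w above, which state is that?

State sequence: s0 -a-> s5 -c-> s3 -a-> s4 -b-> s5 -b-> s0 -a-> s5 -b-> s0 -c-> s0 -a-> s5 -c-> s3
First repeat at step 4: s5 was already visited.

The earliest repeat is at step j = 4: M is in s5, which it already visited at step i = 1.

s5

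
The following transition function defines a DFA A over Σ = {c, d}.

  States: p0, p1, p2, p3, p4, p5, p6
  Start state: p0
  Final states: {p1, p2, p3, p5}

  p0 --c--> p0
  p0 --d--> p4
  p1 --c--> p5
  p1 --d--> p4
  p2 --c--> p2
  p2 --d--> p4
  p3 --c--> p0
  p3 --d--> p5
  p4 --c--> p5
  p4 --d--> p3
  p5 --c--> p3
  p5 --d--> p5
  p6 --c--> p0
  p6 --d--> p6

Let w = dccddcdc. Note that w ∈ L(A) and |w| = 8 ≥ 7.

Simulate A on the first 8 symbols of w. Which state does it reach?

p3

State sequence: p0 -d-> p4 -c-> p5 -c-> p3 -d-> p5 -d-> p5 -c-> p3 -d-> p5 -c-> p3

After reading 8 characters, A is in state p3.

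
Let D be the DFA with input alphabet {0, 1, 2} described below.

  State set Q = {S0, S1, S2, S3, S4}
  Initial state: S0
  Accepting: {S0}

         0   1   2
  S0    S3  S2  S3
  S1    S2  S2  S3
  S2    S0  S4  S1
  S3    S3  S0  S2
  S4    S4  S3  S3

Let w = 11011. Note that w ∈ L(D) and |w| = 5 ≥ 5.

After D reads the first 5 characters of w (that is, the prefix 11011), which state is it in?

S0

State sequence: S0 -1-> S2 -1-> S4 -0-> S4 -1-> S3 -1-> S0

After reading 5 characters, D is in state S0.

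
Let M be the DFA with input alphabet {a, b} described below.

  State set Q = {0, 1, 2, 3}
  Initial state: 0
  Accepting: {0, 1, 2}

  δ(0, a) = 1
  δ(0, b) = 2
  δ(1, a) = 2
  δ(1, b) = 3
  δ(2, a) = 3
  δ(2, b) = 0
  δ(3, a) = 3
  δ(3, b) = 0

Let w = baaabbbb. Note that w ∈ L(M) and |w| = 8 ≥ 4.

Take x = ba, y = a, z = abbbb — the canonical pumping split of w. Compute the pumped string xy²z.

baaaabbbb

xy^2z = ba·a·a·abbbb = baaaabbbb.
Reading y = a takes M from 3 back to 3, so after x·y·y the machine is still in 3, and z then leads to the accepting state 2. Hence baaaabbbb ∈ L(M).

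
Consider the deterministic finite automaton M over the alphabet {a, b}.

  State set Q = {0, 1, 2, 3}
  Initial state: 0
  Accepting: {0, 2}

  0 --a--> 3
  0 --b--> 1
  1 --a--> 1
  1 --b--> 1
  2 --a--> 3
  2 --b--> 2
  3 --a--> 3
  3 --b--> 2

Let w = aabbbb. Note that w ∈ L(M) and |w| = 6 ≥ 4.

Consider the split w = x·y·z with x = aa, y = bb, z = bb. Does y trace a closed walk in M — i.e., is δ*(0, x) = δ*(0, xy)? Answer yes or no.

no

State sequence: 0 -a-> 3 -a-> 3 -b-> 2 -b-> 2

After x (step 2): 3. After xy (step 4): 2.
They differ (3 ≠ 2), so y is not a cycle from the state after x; this split is not the one the pumping-lemma construction produces, and pumping y need not keep the string in L(M).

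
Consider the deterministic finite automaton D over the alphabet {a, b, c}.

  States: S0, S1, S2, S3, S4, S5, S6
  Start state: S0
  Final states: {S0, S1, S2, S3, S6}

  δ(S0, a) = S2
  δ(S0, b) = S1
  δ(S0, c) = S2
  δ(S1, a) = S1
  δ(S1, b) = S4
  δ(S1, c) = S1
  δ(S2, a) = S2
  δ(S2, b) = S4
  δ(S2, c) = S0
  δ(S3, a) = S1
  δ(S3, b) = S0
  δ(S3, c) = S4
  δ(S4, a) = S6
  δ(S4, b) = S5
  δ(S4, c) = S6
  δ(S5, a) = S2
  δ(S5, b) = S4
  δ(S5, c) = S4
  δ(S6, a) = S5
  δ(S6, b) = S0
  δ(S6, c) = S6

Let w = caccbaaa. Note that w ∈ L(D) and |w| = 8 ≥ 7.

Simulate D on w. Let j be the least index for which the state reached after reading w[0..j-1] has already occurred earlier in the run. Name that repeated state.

S2

Run of D on w = c a c c b a a a:
  step 0: S0  (start)
  step 1: S2  (read c: S0→S2)
  step 2: S2  (read a: S2→S2)   ← first repeat (S2 seen earlier)
  step 3: S0  (read c: S2→S0)
  step 4: S2  (read c: S0→S2)
  step 5: S4  (read b: S2→S4)
  step 6: S6  (read a: S4→S6)
  step 7: S5  (read a: S6→S5)
  step 8: S2  (read a: S5→S2)

The earliest repeat is at step j = 2: D is in S2, which it already visited at step i = 1.
The DFA has 7 states, so the proof of the pumping lemma guarantees a repeated state among the first 7+1 visited; the segment between the two visits is the pumpable y.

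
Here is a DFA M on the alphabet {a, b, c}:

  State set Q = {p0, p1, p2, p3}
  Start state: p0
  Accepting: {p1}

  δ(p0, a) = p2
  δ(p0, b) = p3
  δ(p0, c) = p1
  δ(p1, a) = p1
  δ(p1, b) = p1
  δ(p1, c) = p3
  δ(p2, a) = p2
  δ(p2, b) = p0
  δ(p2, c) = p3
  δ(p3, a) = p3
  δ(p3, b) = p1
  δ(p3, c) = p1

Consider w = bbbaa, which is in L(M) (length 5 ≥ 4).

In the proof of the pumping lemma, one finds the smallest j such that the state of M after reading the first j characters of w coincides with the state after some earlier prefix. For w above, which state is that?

p1

State sequence: p0 -b-> p3 -b-> p1 -b-> p1 -a-> p1 -a-> p1
First repeat at step 3: p1 was already visited.

The earliest repeat is at step j = 3: M is in p1, which it already visited at step i = 2.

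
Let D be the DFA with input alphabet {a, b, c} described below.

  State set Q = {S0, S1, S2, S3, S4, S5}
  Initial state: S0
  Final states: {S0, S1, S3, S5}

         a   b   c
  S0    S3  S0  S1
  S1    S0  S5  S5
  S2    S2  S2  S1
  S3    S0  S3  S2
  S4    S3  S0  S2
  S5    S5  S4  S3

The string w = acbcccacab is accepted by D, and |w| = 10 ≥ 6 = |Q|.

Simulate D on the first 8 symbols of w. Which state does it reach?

Run of D on the first 8 characters of w = a c b c c c a c:
  step 0: S0  (start)
  step 1: S3  (read a: S0→S3)
  step 2: S2  (read c: S3→S2)
  step 3: S2  (read b: S2→S2)
  step 4: S1  (read c: S2→S1)
  step 5: S5  (read c: S1→S5)
  step 6: S3  (read c: S5→S3)
  step 7: S0  (read a: S3→S0)
  step 8: S1  (read c: S0→S1)

After reading 8 characters, D is in state S1.

S1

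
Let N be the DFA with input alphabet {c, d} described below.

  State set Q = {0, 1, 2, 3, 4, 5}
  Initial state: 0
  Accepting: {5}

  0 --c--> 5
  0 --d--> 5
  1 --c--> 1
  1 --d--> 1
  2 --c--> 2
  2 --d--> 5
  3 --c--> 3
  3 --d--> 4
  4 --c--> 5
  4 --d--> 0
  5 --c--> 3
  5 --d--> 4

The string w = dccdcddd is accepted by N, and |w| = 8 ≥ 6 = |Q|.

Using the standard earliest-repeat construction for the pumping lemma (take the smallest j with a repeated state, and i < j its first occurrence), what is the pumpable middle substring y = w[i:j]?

c

Run of N on w = d c c d c d d d:
  step 0: 0  (start)
  step 1: 5  (read d: 0→5)
  step 2: 3  (read c: 5→3)
  step 3: 3  (read c: 3→3)   ← first repeat (3 seen earlier)
  step 4: 4  (read d: 3→4)
  step 5: 5  (read c: 4→5)
  step 6: 4  (read d: 5→4)
  step 7: 0  (read d: 4→0)
  step 8: 5  (read d: 0→5)

So i = 2, j = 3, giving x = w[0:2] = dc, y = w[2:3] = c, z = w[3:8] = dcddd.
Check: |xy| = 3 ≤ 6 and |y| = 1 ≥ 1. Reading y takes N from 3 back to 3, so every xyⁱz is accepted.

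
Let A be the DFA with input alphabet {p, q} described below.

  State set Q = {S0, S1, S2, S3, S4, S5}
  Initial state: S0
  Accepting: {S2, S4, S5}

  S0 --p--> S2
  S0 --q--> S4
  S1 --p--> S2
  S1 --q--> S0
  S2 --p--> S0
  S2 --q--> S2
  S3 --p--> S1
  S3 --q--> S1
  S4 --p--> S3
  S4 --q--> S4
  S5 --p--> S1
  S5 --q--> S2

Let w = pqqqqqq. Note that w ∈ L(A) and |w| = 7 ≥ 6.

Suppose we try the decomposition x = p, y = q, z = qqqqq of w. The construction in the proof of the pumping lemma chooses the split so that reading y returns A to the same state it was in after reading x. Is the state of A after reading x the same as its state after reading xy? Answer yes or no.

State sequence: S0 -p-> S2 -q-> S2

After x (step 1): S2. After xy (step 2): S2.
They match, so y = q drives A around a cycle from S2 back to itself; pumping y any number of times keeps A in S2 before reading z, and xyⁱz ∈ L(A) for every i ≥ 0.

yes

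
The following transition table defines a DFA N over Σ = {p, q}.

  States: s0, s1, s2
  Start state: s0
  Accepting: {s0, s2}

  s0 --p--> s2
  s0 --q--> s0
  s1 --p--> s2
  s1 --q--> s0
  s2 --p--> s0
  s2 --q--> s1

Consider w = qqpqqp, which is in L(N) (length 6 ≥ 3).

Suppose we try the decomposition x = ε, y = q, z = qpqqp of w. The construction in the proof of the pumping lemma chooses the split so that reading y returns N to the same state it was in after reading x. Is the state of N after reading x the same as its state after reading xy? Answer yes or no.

State sequence: s0 -q-> s0

After x (step 0): s0. After xy (step 1): s0.
They match, so y = q drives N around a cycle from s0 back to itself; pumping y any number of times keeps N in s0 before reading z, and xyⁱz ∈ L(N) for every i ≥ 0.

yes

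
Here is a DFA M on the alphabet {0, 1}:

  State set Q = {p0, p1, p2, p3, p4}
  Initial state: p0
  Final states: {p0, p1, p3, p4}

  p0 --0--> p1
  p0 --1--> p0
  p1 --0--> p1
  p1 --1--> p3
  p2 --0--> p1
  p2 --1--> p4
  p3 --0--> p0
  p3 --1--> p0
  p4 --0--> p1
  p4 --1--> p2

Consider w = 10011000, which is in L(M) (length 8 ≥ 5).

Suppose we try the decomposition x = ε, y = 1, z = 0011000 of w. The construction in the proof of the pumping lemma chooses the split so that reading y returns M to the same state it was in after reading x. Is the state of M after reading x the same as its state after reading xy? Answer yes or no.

yes

State sequence: p0 -1-> p0

After x (step 0): p0. After xy (step 1): p0.
They match, so y = 1 drives M around a cycle from p0 back to itself; pumping y any number of times keeps M in p0 before reading z, and xyⁱz ∈ L(M) for every i ≥ 0.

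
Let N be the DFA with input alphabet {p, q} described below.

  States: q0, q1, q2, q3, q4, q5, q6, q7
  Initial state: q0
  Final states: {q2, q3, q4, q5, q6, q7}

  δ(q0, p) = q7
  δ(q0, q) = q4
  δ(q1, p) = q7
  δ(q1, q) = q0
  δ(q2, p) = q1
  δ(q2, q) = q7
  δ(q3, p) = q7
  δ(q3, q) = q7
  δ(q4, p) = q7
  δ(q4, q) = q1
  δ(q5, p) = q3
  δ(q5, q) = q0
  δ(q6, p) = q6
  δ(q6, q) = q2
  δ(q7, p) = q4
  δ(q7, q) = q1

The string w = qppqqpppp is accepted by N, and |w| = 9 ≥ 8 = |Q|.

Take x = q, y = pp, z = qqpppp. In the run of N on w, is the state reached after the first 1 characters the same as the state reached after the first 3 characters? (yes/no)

yes

Run of N on the first 3 characters of w = q p p:
  step 0: q0  (start)
  step 1: q4  (read q: q0→q4)
  step 2: q7  (read p: q4→q7)
  step 3: q4  (read p: q7→q4)

After x (step 1): q4. After xy (step 3): q4.
They match, so y = pp drives N around a cycle from q4 back to itself; pumping y any number of times keeps N in q4 before reading z, and xyⁱz ∈ L(N) for every i ≥ 0.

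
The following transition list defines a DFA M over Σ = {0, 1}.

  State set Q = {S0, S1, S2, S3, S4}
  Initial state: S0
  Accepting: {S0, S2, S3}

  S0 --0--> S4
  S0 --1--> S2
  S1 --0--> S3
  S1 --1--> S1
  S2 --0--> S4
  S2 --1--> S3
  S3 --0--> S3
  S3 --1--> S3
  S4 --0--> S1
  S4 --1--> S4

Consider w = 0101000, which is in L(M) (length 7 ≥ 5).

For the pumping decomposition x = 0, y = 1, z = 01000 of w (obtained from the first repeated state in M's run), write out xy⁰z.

xy⁰z = xz = 0·01000 = 001000.
Reading y = 1 takes M from S4 back to S4, so after x the machine is still in S4, and z then leads to the accepting state S3. Hence 001000 ∈ L(M).

001000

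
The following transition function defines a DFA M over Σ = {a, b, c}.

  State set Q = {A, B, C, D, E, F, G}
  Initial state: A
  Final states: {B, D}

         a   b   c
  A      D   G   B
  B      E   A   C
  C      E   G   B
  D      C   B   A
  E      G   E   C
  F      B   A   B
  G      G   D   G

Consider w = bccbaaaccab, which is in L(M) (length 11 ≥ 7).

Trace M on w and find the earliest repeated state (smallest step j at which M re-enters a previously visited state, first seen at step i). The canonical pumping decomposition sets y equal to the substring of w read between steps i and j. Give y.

Run of M on w = b c c b a a a c c a b:
  step 0: A  (start)
  step 1: G  (read b: A→G)
  step 2: G  (read c: G→G)   ← first repeat (G seen earlier)
  step 3: G  (read c: G→G)
  step 4: D  (read b: G→D)
  step 5: C  (read a: D→C)
  step 6: E  (read a: C→E)
  step 7: G  (read a: E→G)
  step 8: G  (read c: G→G)
  step 9: G  (read c: G→G)
  step 10: G  (read a: G→G)
  step 11: D  (read b: G→D)

So i = 1, j = 2, giving x = w[0:1] = b, y = w[1:2] = c, z = w[2:11] = cbaaaccab.
Check: |xy| = 2 ≤ 7 and |y| = 1 ≥ 1. Reading y takes M from G back to G, so every xyⁱz is accepted.
The DFA has 7 states, so the proof of the pumping lemma guarantees a repeated state among the first 7+1 visited; the segment between the two visits is the pumpable y.

c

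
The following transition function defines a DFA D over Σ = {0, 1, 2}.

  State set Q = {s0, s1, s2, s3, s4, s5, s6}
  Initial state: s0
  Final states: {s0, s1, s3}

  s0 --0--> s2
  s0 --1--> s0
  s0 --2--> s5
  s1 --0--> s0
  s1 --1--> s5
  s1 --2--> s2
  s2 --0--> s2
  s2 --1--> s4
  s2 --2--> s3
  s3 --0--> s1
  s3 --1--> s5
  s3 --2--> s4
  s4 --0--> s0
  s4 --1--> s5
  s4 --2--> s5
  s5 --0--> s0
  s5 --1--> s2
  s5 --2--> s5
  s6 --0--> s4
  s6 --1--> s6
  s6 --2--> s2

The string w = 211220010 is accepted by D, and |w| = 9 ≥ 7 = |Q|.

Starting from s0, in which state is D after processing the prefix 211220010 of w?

s0

Run of D on the first 9 characters of w = 2 1 1 2 2 0 0 1 0:
  step 0: s0  (start)
  step 1: s5  (read 2: s0→s5)
  step 2: s2  (read 1: s5→s2)
  step 3: s4  (read 1: s2→s4)
  step 4: s5  (read 2: s4→s5)
  step 5: s5  (read 2: s5→s5)
  step 6: s0  (read 0: s5→s0)
  step 7: s2  (read 0: s0→s2)
  step 8: s4  (read 1: s2→s4)
  step 9: s0  (read 0: s4→s0)

After reading 9 characters, D is in state s0.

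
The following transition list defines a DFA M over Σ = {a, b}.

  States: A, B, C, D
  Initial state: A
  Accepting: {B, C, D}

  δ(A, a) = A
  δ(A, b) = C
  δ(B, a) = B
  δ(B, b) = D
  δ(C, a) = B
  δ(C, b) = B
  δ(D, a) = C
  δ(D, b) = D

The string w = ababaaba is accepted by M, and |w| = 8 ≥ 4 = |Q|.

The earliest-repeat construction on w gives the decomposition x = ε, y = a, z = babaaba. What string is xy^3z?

aaababaaba

xy^3z = ε·a·a·a·babaaba = aaababaaba.
Reading y = a takes M from A back to A, so after x·y·y·y the machine is still in A, and z then leads to the accepting state C. Hence aaababaaba ∈ L(M).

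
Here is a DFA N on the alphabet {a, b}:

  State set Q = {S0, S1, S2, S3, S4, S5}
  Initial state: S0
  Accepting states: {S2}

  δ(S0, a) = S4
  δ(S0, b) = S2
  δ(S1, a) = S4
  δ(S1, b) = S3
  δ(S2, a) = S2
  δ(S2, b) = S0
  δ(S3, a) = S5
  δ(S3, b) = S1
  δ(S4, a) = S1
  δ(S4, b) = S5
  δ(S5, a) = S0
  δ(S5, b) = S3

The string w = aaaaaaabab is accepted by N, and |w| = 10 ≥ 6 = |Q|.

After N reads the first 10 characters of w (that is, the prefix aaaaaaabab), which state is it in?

S2

State sequence: S0 -a-> S4 -a-> S1 -a-> S4 -a-> S1 -a-> S4 -a-> S1 -a-> S4 -b-> S5 -a-> S0 -b-> S2

After reading 10 characters, N is in state S2.
(This kind of state-tracing is the core of the pumping-lemma construction: with 6 states, pigeonhole forces a repeat within the first 6 steps.)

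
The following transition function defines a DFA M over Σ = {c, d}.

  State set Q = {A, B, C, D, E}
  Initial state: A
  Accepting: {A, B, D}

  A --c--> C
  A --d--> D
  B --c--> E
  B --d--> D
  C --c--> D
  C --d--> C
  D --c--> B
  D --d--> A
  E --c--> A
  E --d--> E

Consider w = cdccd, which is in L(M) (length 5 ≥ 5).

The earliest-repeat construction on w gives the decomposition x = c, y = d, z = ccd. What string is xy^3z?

cdddccd

xy^3z = c·d·d·d·ccd = cdddccd.
Reading y = d takes M from C back to C, so after x·y·y·y the machine is still in C, and z then leads to the accepting state D. Hence cdddccd ∈ L(M).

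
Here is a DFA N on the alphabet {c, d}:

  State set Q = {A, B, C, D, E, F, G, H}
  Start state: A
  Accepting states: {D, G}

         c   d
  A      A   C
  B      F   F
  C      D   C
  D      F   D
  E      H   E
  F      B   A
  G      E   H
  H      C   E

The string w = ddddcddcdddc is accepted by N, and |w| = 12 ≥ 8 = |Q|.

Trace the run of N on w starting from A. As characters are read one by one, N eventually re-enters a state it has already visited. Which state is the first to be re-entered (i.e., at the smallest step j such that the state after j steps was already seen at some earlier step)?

Run of N on w = d d d d c d d c d d d c:
  step 0: A  (start)
  step 1: C  (read d: A→C)
  step 2: C  (read d: C→C)   ← first repeat (C seen earlier)
  step 3: C  (read d: C→C)
  step 4: C  (read d: C→C)
  step 5: D  (read c: C→D)
  step 6: D  (read d: D→D)
  step 7: D  (read d: D→D)
  step 8: F  (read c: D→F)
  step 9: A  (read d: F→A)
  step 10: C  (read d: A→C)
  step 11: C  (read d: C→C)
  step 12: D  (read c: C→D)

The earliest repeat is at step j = 2: N is in C, which it already visited at step i = 1.

C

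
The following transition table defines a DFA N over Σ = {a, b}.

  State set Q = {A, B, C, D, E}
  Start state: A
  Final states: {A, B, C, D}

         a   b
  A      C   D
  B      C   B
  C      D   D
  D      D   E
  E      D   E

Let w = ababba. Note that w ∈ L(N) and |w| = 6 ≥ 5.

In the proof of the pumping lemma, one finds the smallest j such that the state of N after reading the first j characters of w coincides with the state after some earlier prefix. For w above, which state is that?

State sequence: A -a-> C -b-> D -a-> D -b-> E -b-> E -a-> D
First repeat at step 3: D was already visited.

The earliest repeat is at step j = 3: N is in D, which it already visited at step i = 2.
Since N has 5 states, any run of length ≥ 5 visits 5+1 states, so by pigeonhole some state repeats within the first 5 steps — that repeat gives the pumpable loop.

D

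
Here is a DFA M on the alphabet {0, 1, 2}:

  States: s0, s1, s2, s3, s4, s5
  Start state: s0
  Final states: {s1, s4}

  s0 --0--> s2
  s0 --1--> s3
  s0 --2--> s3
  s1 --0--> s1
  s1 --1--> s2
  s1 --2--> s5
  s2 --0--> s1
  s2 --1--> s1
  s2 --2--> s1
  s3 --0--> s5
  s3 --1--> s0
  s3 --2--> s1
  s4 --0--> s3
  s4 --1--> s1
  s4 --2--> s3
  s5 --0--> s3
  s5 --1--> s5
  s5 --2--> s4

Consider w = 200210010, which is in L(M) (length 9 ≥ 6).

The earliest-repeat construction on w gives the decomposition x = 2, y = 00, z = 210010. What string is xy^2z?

20000210010

xy^2z = 2·00·00·210010 = 20000210010.
Reading y = 00 takes M from s3 back to s3, so after x·y·y the machine is still in s3, and z then leads to the accepting state s1. Hence 20000210010 ∈ L(M).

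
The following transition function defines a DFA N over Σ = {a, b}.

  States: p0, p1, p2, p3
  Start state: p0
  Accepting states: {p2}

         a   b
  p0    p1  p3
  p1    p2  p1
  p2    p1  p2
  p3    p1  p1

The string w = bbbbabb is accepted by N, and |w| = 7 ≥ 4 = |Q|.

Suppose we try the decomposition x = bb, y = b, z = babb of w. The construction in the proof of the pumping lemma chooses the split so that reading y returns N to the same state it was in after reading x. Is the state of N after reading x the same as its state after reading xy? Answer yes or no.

State sequence: p0 -b-> p3 -b-> p1 -b-> p1

After x (step 2): p1. After xy (step 3): p1.
They match, so y = b drives N around a cycle from p1 back to itself; pumping y any number of times keeps N in p1 before reading z, and xyⁱz ∈ L(N) for every i ≥ 0.

yes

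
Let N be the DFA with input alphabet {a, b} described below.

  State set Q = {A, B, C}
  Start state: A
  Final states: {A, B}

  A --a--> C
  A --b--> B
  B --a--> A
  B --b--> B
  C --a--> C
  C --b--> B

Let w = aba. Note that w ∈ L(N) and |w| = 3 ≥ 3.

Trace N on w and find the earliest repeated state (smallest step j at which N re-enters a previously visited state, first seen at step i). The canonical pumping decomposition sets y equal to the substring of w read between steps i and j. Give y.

aba

State sequence: A -a-> C -b-> B -a-> A
First repeat at step 3: A was already visited.

So i = 0, j = 3, giving x = w[0:0] = ε, y = w[0:3] = aba, z = w[3:3] = ε.
Check: |xy| = 3 ≤ 3 and |y| = 3 ≥ 1. Reading y takes N from A back to A, so every xyⁱz is accepted.
With |Q| = 3, pigeonhole forces a state repeat no later than step 3; the substring read between the first and second visits to that state can be pumped.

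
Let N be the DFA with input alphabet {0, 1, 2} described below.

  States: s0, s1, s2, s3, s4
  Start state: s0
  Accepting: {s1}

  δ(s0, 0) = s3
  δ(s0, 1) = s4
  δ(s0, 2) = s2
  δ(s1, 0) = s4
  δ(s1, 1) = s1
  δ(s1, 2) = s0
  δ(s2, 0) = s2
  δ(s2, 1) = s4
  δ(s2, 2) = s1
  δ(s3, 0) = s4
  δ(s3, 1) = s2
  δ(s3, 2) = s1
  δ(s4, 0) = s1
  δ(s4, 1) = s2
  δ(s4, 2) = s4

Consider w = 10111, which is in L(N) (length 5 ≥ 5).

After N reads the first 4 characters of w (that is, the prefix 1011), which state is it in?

s1

Run of N on the first 4 characters of w = 1 0 1 1:
  step 0: s0  (start)
  step 1: s4  (read 1: s0→s4)
  step 2: s1  (read 0: s4→s1)
  step 3: s1  (read 1: s1→s1)
  step 4: s1  (read 1: s1→s1)

After reading 4 characters, N is in state s1.
(This kind of state-tracing is the core of the pumping-lemma construction: with 5 states, pigeonhole forces a repeat within the first 5 steps.)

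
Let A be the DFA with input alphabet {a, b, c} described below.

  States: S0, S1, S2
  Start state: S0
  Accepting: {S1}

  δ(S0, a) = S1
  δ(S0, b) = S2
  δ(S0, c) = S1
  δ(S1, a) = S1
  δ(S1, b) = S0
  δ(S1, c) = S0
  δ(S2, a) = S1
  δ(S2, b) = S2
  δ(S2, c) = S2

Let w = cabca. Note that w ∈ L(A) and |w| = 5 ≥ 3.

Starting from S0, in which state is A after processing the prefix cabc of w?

S1

State sequence: S0 -c-> S1 -a-> S1 -b-> S0 -c-> S1

After reading 4 characters, A is in state S1.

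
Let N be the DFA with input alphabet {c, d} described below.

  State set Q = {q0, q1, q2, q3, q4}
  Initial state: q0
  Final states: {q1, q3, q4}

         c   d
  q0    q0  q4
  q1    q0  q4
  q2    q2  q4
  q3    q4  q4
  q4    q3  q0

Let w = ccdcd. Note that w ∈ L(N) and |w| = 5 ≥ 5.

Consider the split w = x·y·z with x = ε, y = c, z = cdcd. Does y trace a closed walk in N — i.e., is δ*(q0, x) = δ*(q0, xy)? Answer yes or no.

State sequence: q0 -c-> q0

After x (step 0): q0. After xy (step 1): q0.
They match, so y = c drives N around a cycle from q0 back to itself; pumping y any number of times keeps N in q0 before reading z, and xyⁱz ∈ L(N) for every i ≥ 0.

yes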